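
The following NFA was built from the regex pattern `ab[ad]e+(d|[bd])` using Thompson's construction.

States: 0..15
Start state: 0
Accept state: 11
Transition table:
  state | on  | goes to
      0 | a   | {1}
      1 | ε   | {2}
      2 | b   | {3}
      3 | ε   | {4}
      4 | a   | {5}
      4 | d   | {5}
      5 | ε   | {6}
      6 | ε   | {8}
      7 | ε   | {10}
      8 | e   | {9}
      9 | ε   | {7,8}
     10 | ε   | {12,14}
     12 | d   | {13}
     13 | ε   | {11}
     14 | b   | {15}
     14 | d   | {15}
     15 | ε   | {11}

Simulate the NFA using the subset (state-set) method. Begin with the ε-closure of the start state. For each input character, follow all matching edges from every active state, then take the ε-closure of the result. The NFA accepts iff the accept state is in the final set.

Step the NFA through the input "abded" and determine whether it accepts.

initial (ε-close {0}): {0}
'a' @ 1: {1,2}
'b' @ 2: {3,4}
'd' @ 3: {5,6,8}
'e' @ 4: {7,8,9,10,12,14}
'd' @ 5: {11,13,15}  [accepting]
final: {11,13,15}; accept 11 in set

Answer: ACCEPT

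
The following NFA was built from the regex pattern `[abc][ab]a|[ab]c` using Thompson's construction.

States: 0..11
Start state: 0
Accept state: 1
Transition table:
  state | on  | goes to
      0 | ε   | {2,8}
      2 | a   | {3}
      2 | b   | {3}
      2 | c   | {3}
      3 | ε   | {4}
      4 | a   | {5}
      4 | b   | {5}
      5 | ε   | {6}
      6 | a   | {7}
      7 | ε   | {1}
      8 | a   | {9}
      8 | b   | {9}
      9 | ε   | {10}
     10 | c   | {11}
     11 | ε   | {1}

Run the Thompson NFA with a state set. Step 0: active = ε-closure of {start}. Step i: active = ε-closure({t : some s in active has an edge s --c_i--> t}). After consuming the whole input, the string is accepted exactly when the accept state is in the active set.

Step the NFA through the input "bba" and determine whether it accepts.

Answer: ACCEPT

Trace:
start: ε-closure({0}) = {0,2,8}
'b' @ 1: {3,4,9,10}
'b' @ 2: {5,6}
'a' @ 3: {1,7}  (accept∈set)
end set {1,7} — state 1 in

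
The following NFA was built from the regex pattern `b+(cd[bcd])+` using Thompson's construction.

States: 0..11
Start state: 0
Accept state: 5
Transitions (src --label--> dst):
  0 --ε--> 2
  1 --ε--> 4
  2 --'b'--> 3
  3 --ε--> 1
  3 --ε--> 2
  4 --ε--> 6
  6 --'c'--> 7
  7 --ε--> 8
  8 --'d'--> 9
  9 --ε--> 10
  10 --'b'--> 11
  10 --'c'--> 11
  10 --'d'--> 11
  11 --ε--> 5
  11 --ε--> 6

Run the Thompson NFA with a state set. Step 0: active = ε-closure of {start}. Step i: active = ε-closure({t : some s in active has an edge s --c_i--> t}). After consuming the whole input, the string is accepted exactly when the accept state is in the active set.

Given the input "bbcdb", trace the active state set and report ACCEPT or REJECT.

Answer: ACCEPT

Trace:
S₀ = ε-closure({0}) = {0,2}
'b' @ 1: {1,2,3,4,6}
'b' @ 2: {1,2,3,4,6}
'c' @ 3: {7,8}
'd' @ 4: {9,10}
'b' @ 5: {5,6,11}  [accepting]
final: {5,6,11}; accept 5 in set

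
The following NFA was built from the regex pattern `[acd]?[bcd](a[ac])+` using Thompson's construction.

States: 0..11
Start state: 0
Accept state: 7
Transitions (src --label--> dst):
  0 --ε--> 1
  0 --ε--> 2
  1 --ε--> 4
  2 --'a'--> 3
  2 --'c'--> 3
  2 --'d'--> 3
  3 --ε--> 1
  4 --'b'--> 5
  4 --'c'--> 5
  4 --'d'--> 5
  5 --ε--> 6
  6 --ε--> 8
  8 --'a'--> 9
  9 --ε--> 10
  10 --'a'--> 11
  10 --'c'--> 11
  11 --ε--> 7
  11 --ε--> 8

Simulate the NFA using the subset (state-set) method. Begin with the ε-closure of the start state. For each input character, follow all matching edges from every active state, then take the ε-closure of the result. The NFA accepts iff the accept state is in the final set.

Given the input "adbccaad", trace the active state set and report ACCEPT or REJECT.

S₀ = ε-closure({0}) = {0,1,2,4}
'a' @ 1: {1,3,4}
'd' @ 2: {5,6,8}
'b' @ 3: {}  — state set empty
rest 'ccaad' ignored (set empty)
final: {}; accept 7 not in set

Answer: REJECT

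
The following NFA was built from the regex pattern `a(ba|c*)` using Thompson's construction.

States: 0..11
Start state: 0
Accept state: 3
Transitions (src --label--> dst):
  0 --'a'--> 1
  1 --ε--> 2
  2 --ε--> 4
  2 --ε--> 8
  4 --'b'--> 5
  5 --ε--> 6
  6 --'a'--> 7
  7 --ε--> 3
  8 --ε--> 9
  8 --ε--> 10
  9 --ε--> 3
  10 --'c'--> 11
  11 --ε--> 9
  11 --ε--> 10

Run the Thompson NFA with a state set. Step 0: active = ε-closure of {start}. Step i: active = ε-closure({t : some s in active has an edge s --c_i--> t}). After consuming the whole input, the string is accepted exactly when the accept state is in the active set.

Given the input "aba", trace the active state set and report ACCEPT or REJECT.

initial (ε-close {0}): {0}
'a' @ 1: {1,2,3,4,8,9,10}  [accepting]
'b' @ 2: {5,6}
'a' @ 3: {3,7}  [accepting]
after full input: {3,7}  (accept=3 in)

Answer: ACCEPT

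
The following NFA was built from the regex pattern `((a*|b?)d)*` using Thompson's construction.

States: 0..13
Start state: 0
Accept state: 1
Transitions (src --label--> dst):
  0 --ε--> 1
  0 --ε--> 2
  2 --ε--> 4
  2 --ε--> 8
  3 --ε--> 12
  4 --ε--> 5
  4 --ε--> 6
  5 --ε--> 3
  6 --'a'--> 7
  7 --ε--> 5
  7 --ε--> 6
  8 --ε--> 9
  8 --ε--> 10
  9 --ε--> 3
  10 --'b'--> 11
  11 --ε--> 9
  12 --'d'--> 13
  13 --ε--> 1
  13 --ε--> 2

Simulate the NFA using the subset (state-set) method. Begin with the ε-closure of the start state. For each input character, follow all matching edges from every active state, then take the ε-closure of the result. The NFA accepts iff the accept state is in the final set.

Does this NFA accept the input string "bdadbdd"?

Answer: ACCEPT

Derivation:
initial (ε-close {0}): {0,1,2,3,4,5,6,8,9,10,12}
'b' @ 1: {3,9,11,12}
'd' @ 2: {1,2,3,4,5,6,8,9,10,12,13}  ✓accept
'a' @ 3: {3,5,6,7,12}
'd' @ 4: {1,2,3,4,5,6,8,9,10,12,13}  ✓accept
'b' @ 5: {3,9,11,12}
'd' @ 6: {1,2,3,4,5,6,8,9,10,12,13}  ✓accept
'd' @ 7: {1,2,3,4,5,6,8,9,10,12,13}  ✓accept
final: {1,2,3,4,5,6,8,9,10,12,13}; accept 1 in set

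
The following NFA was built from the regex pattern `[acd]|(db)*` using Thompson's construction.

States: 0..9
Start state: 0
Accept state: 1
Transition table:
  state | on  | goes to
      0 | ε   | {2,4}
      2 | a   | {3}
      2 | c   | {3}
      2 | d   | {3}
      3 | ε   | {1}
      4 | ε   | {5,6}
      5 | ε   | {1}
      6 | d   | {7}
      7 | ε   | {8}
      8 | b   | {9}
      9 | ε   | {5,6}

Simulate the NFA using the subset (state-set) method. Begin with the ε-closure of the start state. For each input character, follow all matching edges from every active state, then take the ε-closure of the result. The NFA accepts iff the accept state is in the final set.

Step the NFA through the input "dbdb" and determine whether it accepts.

S₀ = ε-closure({0}) = {0,1,2,4,5,6}
'd' @ 1: {1,3,7,8}  (accept∈set)
'b' @ 2: {1,5,6,9}  (accept∈set)
'd' @ 3: {7,8}
'b' @ 4: {1,5,6,9}  (accept∈set)
end set {1,5,6,9} — state 1 in

Answer: ACCEPT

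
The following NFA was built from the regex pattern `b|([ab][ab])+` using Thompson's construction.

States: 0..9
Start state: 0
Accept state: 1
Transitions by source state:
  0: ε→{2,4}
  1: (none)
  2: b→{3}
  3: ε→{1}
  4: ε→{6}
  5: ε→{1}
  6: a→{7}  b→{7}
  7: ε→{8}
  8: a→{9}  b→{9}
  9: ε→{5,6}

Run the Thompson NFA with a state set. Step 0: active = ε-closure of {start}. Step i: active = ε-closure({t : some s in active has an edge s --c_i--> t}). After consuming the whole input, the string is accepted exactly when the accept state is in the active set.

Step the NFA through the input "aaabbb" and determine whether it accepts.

initial (ε-close {0}): {0,2,4,6}
'a' @ 1: {7,8}
'a' @ 2: {1,5,6,9}  (accept∈set)
'a' @ 3: {7,8}
'b' @ 4: {1,5,6,9}  (accept∈set)
'b' @ 5: {7,8}
'b' @ 6: {1,5,6,9}  (accept∈set)
after full input: {1,5,6,9}  (accept=1 in)

Answer: ACCEPT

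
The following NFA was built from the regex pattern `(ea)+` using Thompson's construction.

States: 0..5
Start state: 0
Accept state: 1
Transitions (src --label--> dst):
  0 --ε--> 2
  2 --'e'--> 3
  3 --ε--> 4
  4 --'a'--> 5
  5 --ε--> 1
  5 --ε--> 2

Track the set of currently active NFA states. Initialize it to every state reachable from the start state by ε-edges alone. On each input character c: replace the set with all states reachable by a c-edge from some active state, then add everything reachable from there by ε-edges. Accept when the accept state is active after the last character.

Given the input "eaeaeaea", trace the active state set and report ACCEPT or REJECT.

S₀ = ε-closure({0}) = {0,2}
'e' @ 1: {3,4}
'a' @ 2: {1,2,5}  ✓accept
'e' @ 3: {3,4}
'a' @ 4: {1,2,5}  ✓accept
'e' @ 5: {3,4}
'a' @ 6: {1,2,5}  ✓accept
'e' @ 7: {3,4}
'a' @ 8: {1,2,5}  ✓accept
end set {1,2,5} — state 1 in

Answer: ACCEPT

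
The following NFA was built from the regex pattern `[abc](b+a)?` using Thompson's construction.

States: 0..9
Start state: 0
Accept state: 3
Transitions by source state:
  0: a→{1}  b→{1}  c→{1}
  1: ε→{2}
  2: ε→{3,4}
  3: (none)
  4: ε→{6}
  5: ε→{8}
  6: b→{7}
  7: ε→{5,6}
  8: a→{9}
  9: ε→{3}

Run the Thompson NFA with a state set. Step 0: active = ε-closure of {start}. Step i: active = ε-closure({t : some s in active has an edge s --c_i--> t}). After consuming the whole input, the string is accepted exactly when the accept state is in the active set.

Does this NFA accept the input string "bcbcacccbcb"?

start: ε-closure({0}) = {0}
'b' @ 1: {1,2,3,4,6}  [accepting]
'c' @ 2: {}  — no active states
rest 'bcacccbcb' ignored (set empty)
final: {}; accept 3 not in set

Answer: REJECT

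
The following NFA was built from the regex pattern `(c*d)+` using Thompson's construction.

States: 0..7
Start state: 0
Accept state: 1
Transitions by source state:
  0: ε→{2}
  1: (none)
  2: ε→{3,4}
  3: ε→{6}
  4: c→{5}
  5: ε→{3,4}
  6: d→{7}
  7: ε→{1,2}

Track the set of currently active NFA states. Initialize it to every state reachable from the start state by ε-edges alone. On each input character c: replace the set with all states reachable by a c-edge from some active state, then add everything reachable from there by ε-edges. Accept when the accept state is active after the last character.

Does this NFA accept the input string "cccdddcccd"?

Answer: ACCEPT

Steps:
initial (ε-close {0}): {0,2,3,4,6}
'c' @ 1: {3,4,5,6}
'c' @ 2: {3,4,5,6}
'c' @ 3: {3,4,5,6}
'd' @ 4: {1,2,3,4,6,7}  ✓accept
'd' @ 5: {1,2,3,4,6,7}  ✓accept
'd' @ 6: {1,2,3,4,6,7}  ✓accept
'c' @ 7: {3,4,5,6}
'c' @ 8: {3,4,5,6}
'c' @ 9: {3,4,5,6}
'd' @ 10: {1,2,3,4,6,7}  ✓accept
after full input: {1,2,3,4,6,7}  (accept=1 in)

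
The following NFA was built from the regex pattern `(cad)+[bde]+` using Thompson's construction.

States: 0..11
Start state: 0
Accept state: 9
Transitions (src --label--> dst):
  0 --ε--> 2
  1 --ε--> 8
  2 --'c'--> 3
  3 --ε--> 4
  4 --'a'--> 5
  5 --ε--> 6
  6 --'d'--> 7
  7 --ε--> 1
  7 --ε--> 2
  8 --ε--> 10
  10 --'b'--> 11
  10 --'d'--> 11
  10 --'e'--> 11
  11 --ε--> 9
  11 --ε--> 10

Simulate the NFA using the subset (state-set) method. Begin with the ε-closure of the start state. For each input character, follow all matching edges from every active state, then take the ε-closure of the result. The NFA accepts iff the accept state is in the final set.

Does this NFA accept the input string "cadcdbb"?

Answer: REJECT

Steps:
S₀ = ε-closure({0}) = {0,2}
'c' @ 1: {3,4}
'a' @ 2: {5,6}
'd' @ 3: {1,2,7,8,10}
'c' @ 4: {3,4}
'd' @ 5: {}  — state set empty
rest 'bb' ignored (set empty)
final: {}; accept 9 not in set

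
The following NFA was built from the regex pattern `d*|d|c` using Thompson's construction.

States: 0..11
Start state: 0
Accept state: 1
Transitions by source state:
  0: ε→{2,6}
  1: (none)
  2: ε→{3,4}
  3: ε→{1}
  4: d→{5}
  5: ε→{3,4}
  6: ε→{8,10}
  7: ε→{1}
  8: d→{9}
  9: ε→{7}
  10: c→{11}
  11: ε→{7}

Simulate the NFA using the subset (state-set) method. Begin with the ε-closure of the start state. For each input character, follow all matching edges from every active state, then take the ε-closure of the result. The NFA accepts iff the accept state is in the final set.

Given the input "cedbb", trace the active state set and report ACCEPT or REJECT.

Answer: REJECT

Steps:
S₀ = ε-closure({0}) = {0,1,2,3,4,6,8,10}
'c' @ 1: {1,7,11}  ✓accept
'e' @ 2: {}  — no active states
rest 'dbb' ignored (set empty)
after full input: {}  (accept=1 not in)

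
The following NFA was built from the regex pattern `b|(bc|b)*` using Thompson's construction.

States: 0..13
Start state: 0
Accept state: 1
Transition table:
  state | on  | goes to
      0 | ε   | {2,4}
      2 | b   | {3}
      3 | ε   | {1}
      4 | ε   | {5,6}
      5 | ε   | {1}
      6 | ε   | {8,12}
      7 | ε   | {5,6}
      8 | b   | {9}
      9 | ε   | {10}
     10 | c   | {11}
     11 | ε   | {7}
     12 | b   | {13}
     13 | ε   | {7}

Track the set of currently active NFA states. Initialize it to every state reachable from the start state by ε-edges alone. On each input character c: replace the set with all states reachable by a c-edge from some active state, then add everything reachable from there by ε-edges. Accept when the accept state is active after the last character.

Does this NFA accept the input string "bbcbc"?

Answer: ACCEPT

Steps:
start: ε-closure({0}) = {0,1,2,4,5,6,8,12}
'b' @ 1: {1,3,5,6,7,8,9,10,12,13}  [accepting]
'b' @ 2: {1,5,6,7,8,9,10,12,13}  [accepting]
'c' @ 3: {1,5,6,7,8,11,12}  [accepting]
'b' @ 4: {1,5,6,7,8,9,10,12,13}  [accepting]
'c' @ 5: {1,5,6,7,8,11,12}  [accepting]
end set {1,5,6,7,8,11,12} — state 1 in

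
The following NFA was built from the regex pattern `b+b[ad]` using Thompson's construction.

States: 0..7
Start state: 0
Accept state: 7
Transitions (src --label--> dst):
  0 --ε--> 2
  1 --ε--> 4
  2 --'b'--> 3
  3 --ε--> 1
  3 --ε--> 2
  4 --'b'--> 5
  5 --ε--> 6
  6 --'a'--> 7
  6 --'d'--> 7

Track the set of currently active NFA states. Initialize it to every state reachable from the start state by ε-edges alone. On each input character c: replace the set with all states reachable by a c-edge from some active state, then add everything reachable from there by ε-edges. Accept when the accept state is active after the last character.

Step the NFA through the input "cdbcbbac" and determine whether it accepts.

S₀ = ε-closure({0}) = {0,2}
'c' @ 1: {}  — state set empty
rest 'dbcbbac' ignored (set empty)
end set {} — state 7 not in

Answer: REJECT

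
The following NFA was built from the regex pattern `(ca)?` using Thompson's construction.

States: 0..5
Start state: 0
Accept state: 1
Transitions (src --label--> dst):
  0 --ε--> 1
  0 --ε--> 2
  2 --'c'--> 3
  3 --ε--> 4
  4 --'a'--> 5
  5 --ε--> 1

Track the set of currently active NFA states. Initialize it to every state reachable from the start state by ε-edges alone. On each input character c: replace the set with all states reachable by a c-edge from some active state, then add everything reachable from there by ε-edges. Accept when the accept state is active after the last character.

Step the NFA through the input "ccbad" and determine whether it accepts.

start: ε-closure({0}) = {0,1,2}
'c' @ 1: {3,4}
'c' @ 2: {}  — dead — no transitions
rest 'bad' ignored (set empty)
end set {} — state 1 not in

Answer: REJECT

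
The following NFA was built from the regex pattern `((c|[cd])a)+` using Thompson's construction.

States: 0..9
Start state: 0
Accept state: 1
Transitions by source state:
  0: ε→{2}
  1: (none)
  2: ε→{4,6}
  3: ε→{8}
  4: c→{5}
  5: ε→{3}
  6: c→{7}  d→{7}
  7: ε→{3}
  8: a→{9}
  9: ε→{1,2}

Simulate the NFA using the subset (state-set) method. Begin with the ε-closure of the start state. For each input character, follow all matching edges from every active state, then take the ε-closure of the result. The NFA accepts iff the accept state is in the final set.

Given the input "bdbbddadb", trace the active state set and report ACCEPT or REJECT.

initial (ε-close {0}): {0,2,4,6}
'b' @ 1: {}  — state set empty
rest 'dbbddadb' ignored (set empty)
end set {} — state 1 not in

Answer: REJECT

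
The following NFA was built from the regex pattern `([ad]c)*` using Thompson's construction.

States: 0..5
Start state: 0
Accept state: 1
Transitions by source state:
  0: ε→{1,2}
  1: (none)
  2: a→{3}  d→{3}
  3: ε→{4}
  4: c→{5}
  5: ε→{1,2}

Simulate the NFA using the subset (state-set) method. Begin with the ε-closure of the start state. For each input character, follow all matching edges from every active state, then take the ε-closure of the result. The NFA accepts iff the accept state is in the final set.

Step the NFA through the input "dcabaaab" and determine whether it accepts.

S₀ = ε-closure({0}) = {0,1,2}
'd' @ 1: {3,4}
'c' @ 2: {1,2,5}  [accepting]
'a' @ 3: {3,4}
'b' @ 4: {}  — state set empty
rest 'aaab' ignored (set empty)
end set {} — state 1 not in

Answer: REJECT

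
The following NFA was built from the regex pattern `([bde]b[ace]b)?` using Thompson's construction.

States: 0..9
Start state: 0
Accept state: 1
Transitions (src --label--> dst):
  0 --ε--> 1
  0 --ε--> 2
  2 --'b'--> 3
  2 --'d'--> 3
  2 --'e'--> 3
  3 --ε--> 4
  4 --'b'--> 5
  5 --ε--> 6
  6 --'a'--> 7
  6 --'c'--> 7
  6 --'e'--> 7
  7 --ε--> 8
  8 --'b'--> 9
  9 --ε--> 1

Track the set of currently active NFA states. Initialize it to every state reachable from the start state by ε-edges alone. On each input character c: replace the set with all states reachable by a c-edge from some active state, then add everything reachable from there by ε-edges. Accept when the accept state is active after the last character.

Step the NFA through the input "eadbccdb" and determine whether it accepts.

start: ε-closure({0}) = {0,1,2}
'e' @ 1: {3,4}
'a' @ 2: {}  — no active states
rest 'dbccdb' ignored (set empty)
after full input: {}  (accept=1 not in)

Answer: REJECT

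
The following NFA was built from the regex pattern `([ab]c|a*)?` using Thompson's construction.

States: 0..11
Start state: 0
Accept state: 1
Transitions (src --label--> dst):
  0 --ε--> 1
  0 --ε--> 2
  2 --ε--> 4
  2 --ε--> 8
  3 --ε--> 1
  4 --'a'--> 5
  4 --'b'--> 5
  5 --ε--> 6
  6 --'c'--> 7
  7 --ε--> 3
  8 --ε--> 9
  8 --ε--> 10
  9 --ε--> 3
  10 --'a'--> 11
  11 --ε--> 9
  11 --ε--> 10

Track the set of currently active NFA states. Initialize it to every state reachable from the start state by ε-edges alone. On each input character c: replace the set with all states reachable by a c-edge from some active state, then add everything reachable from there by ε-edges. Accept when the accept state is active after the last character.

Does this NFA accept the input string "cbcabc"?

initial (ε-close {0}): {0,1,2,3,4,8,9,10}
'c' @ 1: {}  — no active states
rest 'bcabc' ignored (set empty)
after full input: {}  (accept=1 not in)

Answer: REJECT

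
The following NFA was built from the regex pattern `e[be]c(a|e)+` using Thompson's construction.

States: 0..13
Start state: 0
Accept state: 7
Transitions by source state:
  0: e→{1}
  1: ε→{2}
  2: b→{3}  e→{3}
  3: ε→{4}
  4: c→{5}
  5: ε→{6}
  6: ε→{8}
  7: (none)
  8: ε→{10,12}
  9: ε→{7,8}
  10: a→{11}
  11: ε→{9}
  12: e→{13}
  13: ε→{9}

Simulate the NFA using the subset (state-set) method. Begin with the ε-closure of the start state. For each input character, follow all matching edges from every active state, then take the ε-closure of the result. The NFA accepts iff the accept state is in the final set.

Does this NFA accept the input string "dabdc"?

Answer: REJECT

Steps:
start: ε-closure({0}) = {0}
'd' @ 1: {}  — dead — no transitions
rest 'abdc' ignored (set empty)
final: {}; accept 7 not in set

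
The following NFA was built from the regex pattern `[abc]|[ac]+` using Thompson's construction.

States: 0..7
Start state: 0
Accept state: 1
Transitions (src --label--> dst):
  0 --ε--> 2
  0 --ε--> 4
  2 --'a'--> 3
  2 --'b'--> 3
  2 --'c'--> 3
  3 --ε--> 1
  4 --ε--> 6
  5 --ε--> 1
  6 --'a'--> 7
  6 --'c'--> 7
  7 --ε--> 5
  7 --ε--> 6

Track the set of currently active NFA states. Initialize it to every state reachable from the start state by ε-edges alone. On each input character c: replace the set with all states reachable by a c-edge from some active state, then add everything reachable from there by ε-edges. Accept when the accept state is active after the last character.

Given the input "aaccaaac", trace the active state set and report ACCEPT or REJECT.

S₀ = ε-closure({0}) = {0,2,4,6}
'a' @ 1: {1,3,5,6,7}  (accept∈set)
'a' @ 2: {1,5,6,7}  (accept∈set)
'c' @ 3: {1,5,6,7}  (accept∈set)
'c' @ 4: {1,5,6,7}  (accept∈set)
'a' @ 5: {1,5,6,7}  (accept∈set)
'a' @ 6: {1,5,6,7}  (accept∈set)
'a' @ 7: {1,5,6,7}  (accept∈set)
'c' @ 8: {1,5,6,7}  (accept∈set)
after full input: {1,5,6,7}  (accept=1 in)

Answer: ACCEPT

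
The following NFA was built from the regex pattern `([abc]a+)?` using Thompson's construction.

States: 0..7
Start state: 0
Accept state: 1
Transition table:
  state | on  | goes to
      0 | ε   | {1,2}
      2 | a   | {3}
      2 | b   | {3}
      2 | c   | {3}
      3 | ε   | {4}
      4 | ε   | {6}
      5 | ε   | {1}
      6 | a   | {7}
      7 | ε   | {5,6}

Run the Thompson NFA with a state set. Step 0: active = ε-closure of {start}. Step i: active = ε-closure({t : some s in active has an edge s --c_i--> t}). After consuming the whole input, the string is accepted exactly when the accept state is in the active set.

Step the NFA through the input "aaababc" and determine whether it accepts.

Answer: REJECT

Derivation:
initial (ε-close {0}): {0,1,2}
'a' @ 1: {3,4,6}
'a' @ 2: {1,5,6,7}  ✓accept
'a' @ 3: {1,5,6,7}  ✓accept
'b' @ 4: {}  — state set empty
rest 'abc' ignored (set empty)
after full input: {}  (accept=1 not in)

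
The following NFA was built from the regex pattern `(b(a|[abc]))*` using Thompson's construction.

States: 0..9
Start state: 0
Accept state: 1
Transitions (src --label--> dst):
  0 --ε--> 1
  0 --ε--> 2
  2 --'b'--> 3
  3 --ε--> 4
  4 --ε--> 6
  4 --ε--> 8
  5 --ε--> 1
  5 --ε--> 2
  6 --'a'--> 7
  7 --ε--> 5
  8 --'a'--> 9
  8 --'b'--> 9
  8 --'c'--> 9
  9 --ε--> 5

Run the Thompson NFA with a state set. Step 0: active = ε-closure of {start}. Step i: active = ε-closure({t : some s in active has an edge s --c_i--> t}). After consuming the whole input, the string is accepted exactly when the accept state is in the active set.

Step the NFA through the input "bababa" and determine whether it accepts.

initial (ε-close {0}): {0,1,2}
'b' @ 1: {3,4,6,8}
'a' @ 2: {1,2,5,7,9}  (accept∈set)
'b' @ 3: {3,4,6,8}
'a' @ 4: {1,2,5,7,9}  (accept∈set)
'b' @ 5: {3,4,6,8}
'a' @ 6: {1,2,5,7,9}  (accept∈set)
end set {1,2,5,7,9} — state 1 in

Answer: ACCEPT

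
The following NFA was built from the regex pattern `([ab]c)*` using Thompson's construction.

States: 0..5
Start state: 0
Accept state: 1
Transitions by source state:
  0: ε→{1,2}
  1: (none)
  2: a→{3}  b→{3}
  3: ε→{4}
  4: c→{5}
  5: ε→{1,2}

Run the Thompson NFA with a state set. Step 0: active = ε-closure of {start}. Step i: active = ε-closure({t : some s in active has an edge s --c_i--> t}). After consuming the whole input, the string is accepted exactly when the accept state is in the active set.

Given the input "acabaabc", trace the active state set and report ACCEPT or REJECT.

S₀ = ε-closure({0}) = {0,1,2}
'a' @ 1: {3,4}
'c' @ 2: {1,2,5}  ✓accept
'a' @ 3: {3,4}
'b' @ 4: {}  — dead — no transitions
rest 'aabc' ignored (set empty)
final: {}; accept 1 not in set

Answer: REJECT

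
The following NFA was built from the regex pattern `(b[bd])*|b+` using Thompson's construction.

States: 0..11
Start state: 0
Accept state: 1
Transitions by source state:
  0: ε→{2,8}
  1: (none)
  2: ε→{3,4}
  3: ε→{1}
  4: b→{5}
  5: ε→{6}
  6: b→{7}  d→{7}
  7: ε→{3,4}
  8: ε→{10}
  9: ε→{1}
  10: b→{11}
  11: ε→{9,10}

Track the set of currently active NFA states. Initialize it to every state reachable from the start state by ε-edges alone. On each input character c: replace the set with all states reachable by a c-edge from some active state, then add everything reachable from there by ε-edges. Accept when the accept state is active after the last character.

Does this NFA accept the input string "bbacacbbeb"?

S₀ = ε-closure({0}) = {0,1,2,3,4,8,10}
'b' @ 1: {1,5,6,9,10,11}  ✓accept
'b' @ 2: {1,3,4,7,9,10,11}  ✓accept
'a' @ 3: {}  — dead — no transitions
rest 'cacbbeb' ignored (set empty)
final: {}; accept 1 not in set

Answer: REJECT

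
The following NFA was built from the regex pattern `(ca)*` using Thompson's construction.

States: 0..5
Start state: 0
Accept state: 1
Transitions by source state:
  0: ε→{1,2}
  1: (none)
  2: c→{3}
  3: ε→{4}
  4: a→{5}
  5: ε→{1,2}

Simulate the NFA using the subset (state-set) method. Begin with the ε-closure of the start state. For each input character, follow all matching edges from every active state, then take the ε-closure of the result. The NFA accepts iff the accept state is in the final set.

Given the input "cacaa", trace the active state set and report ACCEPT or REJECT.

S₀ = ε-closure({0}) = {0,1,2}
'c' @ 1: {3,4}
'a' @ 2: {1,2,5}  ✓accept
'c' @ 3: {3,4}
'a' @ 4: {1,2,5}  ✓accept
'a' @ 5: {}  — no active states
final: {}; accept 1 not in set

Answer: REJECT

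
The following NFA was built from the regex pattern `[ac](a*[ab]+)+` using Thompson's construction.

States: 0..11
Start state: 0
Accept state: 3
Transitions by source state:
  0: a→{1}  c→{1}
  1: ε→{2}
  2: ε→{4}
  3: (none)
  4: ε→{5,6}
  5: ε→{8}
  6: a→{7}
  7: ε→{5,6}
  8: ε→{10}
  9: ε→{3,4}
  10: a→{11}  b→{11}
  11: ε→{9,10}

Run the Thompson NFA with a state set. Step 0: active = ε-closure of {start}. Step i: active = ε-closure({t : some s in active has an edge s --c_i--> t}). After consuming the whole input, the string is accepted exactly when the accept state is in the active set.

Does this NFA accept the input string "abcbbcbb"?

Answer: REJECT

Derivation:
S₀ = ε-closure({0}) = {0}
'a' @ 1: {1,2,4,5,6,8,10}
'b' @ 2: {3,4,5,6,8,9,10,11}  ✓accept
'c' @ 3: {}  — state set empty
rest 'bbcbb' ignored (set empty)
end set {} — state 3 not in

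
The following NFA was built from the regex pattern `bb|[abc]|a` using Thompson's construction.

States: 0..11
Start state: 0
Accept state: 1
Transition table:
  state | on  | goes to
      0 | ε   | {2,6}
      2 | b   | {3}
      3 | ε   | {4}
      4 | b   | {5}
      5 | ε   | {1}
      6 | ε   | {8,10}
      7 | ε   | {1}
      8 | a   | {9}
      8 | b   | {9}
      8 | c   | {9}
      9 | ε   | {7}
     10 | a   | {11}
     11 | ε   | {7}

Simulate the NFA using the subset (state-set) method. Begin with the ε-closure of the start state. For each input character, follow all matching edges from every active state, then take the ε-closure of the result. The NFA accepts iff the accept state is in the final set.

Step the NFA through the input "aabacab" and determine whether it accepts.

S₀ = ε-closure({0}) = {0,2,6,8,10}
'a' @ 1: {1,7,9,11}  [accepting]
'a' @ 2: {}  — no active states
rest 'bacab' ignored (set empty)
after full input: {}  (accept=1 not in)

Answer: REJECT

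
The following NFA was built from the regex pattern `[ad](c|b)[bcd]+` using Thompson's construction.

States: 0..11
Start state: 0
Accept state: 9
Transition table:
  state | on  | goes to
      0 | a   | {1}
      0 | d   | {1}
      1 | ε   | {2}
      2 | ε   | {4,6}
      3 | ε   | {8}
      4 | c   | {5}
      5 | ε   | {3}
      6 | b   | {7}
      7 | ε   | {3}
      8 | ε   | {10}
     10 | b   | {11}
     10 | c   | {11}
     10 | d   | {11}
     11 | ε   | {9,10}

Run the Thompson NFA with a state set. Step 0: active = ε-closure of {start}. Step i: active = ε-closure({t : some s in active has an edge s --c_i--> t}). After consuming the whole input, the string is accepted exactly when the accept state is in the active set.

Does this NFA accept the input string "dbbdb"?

S₀ = ε-closure({0}) = {0}
'd' @ 1: {1,2,4,6}
'b' @ 2: {3,7,8,10}
'b' @ 3: {9,10,11}  (accept∈set)
'd' @ 4: {9,10,11}  (accept∈set)
'b' @ 5: {9,10,11}  (accept∈set)
after full input: {9,10,11}  (accept=9 in)

Answer: ACCEPT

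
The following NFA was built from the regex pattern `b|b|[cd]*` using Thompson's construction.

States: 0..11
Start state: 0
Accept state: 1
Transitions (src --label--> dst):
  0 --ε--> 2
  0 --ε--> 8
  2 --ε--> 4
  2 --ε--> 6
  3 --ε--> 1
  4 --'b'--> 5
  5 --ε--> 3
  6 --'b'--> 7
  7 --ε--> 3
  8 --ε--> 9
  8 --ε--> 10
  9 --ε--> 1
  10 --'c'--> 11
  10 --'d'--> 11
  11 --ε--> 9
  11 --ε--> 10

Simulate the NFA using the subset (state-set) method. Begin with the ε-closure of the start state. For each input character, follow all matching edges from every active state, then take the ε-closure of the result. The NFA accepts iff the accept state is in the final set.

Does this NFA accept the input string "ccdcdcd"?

start: ε-closure({0}) = {0,1,2,4,6,8,9,10}
'c' @ 1: {1,9,10,11}  ✓accept
'c' @ 2: {1,9,10,11}  ✓accept
'd' @ 3: {1,9,10,11}  ✓accept
'c' @ 4: {1,9,10,11}  ✓accept
'd' @ 5: {1,9,10,11}  ✓accept
'c' @ 6: {1,9,10,11}  ✓accept
'd' @ 7: {1,9,10,11}  ✓accept
final: {1,9,10,11}; accept 1 in set

Answer: ACCEPT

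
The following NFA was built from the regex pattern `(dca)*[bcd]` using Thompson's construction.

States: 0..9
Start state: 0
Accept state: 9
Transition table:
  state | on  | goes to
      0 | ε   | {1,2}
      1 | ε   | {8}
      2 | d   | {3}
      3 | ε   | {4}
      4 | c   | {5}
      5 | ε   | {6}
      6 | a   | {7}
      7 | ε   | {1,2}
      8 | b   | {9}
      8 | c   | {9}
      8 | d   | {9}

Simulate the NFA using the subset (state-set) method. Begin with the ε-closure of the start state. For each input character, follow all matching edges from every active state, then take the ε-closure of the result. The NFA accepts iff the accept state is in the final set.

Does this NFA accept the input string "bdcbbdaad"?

Answer: REJECT

Derivation:
start: ε-closure({0}) = {0,1,2,8}
'b' @ 1: {9}  (accept∈set)
'd' @ 2: {}  — dead — no transitions
rest 'cbbdaad' ignored (set empty)
after full input: {}  (accept=9 not in)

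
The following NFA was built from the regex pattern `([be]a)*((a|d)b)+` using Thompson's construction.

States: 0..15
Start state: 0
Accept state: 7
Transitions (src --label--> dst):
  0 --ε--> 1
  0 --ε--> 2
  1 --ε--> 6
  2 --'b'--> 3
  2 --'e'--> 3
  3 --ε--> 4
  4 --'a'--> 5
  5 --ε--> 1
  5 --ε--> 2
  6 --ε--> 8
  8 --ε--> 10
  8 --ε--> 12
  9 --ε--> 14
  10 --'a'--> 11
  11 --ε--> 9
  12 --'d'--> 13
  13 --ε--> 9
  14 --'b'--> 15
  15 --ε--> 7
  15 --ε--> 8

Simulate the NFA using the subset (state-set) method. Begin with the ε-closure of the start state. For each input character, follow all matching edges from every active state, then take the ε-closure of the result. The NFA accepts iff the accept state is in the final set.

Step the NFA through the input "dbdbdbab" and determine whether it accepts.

Answer: ACCEPT

Trace:
initial (ε-close {0}): {0,1,2,6,8,10,12}
'd' @ 1: {9,13,14}
'b' @ 2: {7,8,10,12,15}  (accept∈set)
'd' @ 3: {9,13,14}
'b' @ 4: {7,8,10,12,15}  (accept∈set)
'd' @ 5: {9,13,14}
'b' @ 6: {7,8,10,12,15}  (accept∈set)
'a' @ 7: {9,11,14}
'b' @ 8: {7,8,10,12,15}  (accept∈set)
after full input: {7,8,10,12,15}  (accept=7 in)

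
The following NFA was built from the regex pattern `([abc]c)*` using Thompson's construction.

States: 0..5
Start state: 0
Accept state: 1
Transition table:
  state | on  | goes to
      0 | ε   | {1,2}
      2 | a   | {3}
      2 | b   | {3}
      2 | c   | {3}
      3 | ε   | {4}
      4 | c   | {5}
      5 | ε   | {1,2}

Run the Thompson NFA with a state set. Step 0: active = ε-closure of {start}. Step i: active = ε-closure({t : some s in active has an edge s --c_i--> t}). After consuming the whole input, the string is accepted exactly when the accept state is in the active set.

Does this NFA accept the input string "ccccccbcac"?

start: ε-closure({0}) = {0,1,2}
'c' @ 1: {3,4}
'c' @ 2: {1,2,5}  (accept∈set)
'c' @ 3: {3,4}
'c' @ 4: {1,2,5}  (accept∈set)
'c' @ 5: {3,4}
'c' @ 6: {1,2,5}  (accept∈set)
'b' @ 7: {3,4}
'c' @ 8: {1,2,5}  (accept∈set)
'a' @ 9: {3,4}
'c' @ 10: {1,2,5}  (accept∈set)
after full input: {1,2,5}  (accept=1 in)

Answer: ACCEPT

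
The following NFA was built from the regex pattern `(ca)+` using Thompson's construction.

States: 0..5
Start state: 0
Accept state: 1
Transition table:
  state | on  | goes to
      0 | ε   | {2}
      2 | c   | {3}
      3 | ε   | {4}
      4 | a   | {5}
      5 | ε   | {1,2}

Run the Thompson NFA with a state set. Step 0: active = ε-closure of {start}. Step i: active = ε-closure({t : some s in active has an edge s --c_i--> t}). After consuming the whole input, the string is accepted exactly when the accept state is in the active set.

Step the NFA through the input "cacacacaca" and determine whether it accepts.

S₀ = ε-closure({0}) = {0,2}
'c' @ 1: {3,4}
'a' @ 2: {1,2,5}  (accept∈set)
'c' @ 3: {3,4}
'a' @ 4: {1,2,5}  (accept∈set)
'c' @ 5: {3,4}
'a' @ 6: {1,2,5}  (accept∈set)
'c' @ 7: {3,4}
'a' @ 8: {1,2,5}  (accept∈set)
'c' @ 9: {3,4}
'a' @ 10: {1,2,5}  (accept∈set)
after full input: {1,2,5}  (accept=1 in)

Answer: ACCEPT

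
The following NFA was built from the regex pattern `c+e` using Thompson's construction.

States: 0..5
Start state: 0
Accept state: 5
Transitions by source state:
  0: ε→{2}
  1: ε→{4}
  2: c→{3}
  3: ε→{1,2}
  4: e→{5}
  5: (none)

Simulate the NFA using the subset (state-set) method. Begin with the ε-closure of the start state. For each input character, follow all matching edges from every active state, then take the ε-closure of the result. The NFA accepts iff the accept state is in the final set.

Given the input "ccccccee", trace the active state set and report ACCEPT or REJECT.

initial (ε-close {0}): {0,2}
'c' @ 1: {1,2,3,4}
'c' @ 2: {1,2,3,4}
'c' @ 3: {1,2,3,4}
'c' @ 4: {1,2,3,4}
'c' @ 5: {1,2,3,4}
'c' @ 6: {1,2,3,4}
'e' @ 7: {5}  [accepting]
'e' @ 8: {}  — state set empty
end set {} — state 5 not in

Answer: REJECT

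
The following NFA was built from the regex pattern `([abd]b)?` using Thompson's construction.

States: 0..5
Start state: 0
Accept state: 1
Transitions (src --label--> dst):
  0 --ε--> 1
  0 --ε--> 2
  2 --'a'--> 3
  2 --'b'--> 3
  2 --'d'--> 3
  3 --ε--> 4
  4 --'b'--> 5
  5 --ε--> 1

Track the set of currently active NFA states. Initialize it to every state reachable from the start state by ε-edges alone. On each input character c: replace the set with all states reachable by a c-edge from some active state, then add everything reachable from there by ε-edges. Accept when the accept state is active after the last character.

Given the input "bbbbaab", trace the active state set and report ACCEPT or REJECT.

S₀ = ε-closure({0}) = {0,1,2}
'b' @ 1: {3,4}
'b' @ 2: {1,5}  (accept∈set)
'b' @ 3: {}  — no active states
rest 'baab' ignored (set empty)
end set {} — state 1 not in

Answer: REJECT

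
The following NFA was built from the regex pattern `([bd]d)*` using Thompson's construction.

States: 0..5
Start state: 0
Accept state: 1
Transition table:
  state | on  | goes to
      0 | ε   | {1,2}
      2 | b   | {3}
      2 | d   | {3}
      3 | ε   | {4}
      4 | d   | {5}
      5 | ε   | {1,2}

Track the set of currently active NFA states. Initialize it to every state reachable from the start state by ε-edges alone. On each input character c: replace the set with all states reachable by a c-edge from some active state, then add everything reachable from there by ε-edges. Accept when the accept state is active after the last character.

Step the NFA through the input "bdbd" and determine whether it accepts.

Answer: ACCEPT

Steps:
initial (ε-close {0}): {0,1,2}
'b' @ 1: {3,4}
'd' @ 2: {1,2,5}  [accepting]
'b' @ 3: {3,4}
'd' @ 4: {1,2,5}  [accepting]
end set {1,2,5} — state 1 in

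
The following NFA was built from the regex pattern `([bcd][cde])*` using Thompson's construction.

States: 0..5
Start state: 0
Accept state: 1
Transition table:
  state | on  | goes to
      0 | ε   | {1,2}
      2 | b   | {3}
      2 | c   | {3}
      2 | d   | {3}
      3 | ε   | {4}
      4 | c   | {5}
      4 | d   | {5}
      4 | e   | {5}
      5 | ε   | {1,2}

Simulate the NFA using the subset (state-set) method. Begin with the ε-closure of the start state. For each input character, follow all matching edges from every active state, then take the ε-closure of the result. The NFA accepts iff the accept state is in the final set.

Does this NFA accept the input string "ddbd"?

Answer: ACCEPT

Trace:
initial (ε-close {0}): {0,1,2}
'd' @ 1: {3,4}
'd' @ 2: {1,2,5}  (accept∈set)
'b' @ 3: {3,4}
'd' @ 4: {1,2,5}  (accept∈set)
final: {1,2,5}; accept 1 in set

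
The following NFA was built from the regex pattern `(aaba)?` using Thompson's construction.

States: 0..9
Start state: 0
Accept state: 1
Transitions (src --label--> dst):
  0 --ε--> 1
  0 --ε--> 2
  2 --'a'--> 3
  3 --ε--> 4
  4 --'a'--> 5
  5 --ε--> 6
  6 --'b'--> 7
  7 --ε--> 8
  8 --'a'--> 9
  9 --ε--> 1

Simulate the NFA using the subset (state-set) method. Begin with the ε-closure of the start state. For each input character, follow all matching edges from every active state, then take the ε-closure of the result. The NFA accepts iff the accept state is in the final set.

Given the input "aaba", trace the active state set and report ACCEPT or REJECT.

Answer: ACCEPT

Trace:
S₀ = ε-closure({0}) = {0,1,2}
'a' @ 1: {3,4}
'a' @ 2: {5,6}
'b' @ 3: {7,8}
'a' @ 4: {1,9}  (accept∈set)
end set {1,9} — state 1 in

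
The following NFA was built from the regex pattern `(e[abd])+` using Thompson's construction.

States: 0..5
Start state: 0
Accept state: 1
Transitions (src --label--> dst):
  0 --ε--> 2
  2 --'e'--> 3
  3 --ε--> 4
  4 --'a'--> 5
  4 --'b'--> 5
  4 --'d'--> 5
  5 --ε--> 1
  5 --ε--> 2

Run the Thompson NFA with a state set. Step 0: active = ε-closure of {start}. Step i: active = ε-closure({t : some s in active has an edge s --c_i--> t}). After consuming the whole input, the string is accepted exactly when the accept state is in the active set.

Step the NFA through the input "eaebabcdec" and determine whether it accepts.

start: ε-closure({0}) = {0,2}
'e' @ 1: {3,4}
'a' @ 2: {1,2,5}  ✓accept
'e' @ 3: {3,4}
'b' @ 4: {1,2,5}  ✓accept
'a' @ 5: {}  — state set empty
rest 'bcdec' ignored (set empty)
final: {}; accept 1 not in set

Answer: REJECT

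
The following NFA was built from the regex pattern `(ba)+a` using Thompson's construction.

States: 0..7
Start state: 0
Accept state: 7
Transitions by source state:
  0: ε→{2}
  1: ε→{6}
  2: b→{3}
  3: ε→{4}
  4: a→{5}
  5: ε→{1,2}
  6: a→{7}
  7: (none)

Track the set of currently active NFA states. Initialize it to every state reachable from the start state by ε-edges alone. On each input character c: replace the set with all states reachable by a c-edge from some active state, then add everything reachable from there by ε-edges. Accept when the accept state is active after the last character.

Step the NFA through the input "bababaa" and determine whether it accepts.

Answer: ACCEPT

Trace:
start: ε-closure({0}) = {0,2}
'b' @ 1: {3,4}
'a' @ 2: {1,2,5,6}
'b' @ 3: {3,4}
'a' @ 4: {1,2,5,6}
'b' @ 5: {3,4}
'a' @ 6: {1,2,5,6}
'a' @ 7: {7}  (accept∈set)
end set {7} — state 7 in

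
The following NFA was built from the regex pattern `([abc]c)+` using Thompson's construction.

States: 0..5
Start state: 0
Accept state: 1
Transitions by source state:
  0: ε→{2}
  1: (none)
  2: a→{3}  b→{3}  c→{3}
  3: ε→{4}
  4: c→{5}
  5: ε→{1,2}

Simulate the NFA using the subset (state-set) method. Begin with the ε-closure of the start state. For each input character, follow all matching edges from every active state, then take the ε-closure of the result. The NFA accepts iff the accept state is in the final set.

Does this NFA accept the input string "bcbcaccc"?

start: ε-closure({0}) = {0,2}
'b' @ 1: {3,4}
'c' @ 2: {1,2,5}  ✓accept
'b' @ 3: {3,4}
'c' @ 4: {1,2,5}  ✓accept
'a' @ 5: {3,4}
'c' @ 6: {1,2,5}  ✓accept
'c' @ 7: {3,4}
'c' @ 8: {1,2,5}  ✓accept
final: {1,2,5}; accept 1 in set

Answer: ACCEPT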